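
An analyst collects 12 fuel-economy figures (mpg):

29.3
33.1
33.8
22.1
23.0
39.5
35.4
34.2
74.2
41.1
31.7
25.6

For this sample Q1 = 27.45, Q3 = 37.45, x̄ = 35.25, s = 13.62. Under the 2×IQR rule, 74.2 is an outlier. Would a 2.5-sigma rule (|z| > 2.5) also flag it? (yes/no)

z = (74.2 − 35.25) / 13.62 = 2.86.
|z| = 2.86 > 2.5.

yes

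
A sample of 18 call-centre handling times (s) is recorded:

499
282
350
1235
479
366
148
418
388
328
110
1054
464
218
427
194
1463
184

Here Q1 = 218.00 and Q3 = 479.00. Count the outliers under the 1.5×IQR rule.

3

IQR = 261.00; fences at 218.00 − 391.50 = -173.50 and 479.00 + 391.50 = 870.50.
Outside the cutoffs: 1054, 1235, 1463.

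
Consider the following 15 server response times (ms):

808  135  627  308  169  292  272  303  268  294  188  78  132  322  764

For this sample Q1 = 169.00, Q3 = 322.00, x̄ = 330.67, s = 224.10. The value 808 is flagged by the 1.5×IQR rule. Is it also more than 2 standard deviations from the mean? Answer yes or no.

yes

z = (808 − 330.67) / 224.10 = 2.13.
|z| = 2.13 > 2.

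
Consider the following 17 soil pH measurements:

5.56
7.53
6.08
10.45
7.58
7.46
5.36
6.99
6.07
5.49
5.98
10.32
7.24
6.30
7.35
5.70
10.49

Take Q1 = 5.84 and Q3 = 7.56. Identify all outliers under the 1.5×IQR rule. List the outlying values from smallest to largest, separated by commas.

10.32, 10.45, 10.49

IQR = Q3 − Q1 = 7.56 − 5.84 = 1.72.
Lower fence = Q1 − 1.5·IQR = 5.84 − 2.58 = 3.26.
Upper fence = Q3 + 1.5·IQR = 7.56 + 2.58 = 10.14.
10.32 > 10.14 → outlier.
10.45 > 10.14 → outlier.
10.49 > 10.14 → outlier.
All remaining values lie within [3.26, 10.14].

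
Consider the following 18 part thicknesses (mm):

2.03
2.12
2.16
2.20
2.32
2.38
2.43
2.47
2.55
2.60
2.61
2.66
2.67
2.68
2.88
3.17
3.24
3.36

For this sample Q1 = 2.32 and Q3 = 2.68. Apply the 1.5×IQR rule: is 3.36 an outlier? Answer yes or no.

IQR = Q3 − Q1 = 2.68 − 2.32 = 0.36.
Lower fence = Q1 − 1.5·IQR = 2.32 − 0.54 = 1.78.
Upper fence = Q3 + 1.5·IQR = 2.68 + 0.54 = 3.22.
3.36 lies above the upper fence.

yes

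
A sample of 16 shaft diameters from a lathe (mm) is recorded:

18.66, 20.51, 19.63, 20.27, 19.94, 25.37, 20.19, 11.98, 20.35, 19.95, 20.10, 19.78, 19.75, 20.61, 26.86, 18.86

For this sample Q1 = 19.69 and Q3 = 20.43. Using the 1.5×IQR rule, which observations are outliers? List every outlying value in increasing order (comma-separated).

11.98, 25.37, 26.86

IQR = Q3 − Q1 = 20.43 − 19.69 = 0.74.
Lower fence = Q1 − 1.5·IQR = 19.69 − 1.11 = 18.58.
Upper fence = Q3 + 1.5·IQR = 20.43 + 1.11 = 21.54.
11.98 < 18.58 → outlier.
25.37 > 21.54 → outlier.
26.86 > 21.54 → outlier.
All remaining values lie within [18.58, 21.54].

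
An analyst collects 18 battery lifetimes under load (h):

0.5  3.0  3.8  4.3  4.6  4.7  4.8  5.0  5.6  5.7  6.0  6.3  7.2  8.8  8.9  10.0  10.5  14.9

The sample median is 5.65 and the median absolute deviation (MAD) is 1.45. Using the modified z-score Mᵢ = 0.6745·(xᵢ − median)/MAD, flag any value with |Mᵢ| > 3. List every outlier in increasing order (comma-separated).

14.9

|Mᵢ| > 3 ⇔ |xᵢ − 5.65| > 3·1.45/0.6745 = 6.45.
So outliers lie outside [-0.80, 12.10].
14.9: M = 4.30 → outlier.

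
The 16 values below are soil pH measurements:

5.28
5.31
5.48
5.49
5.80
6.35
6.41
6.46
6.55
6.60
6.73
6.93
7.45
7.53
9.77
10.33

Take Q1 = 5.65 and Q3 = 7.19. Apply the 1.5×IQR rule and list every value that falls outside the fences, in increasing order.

IQR = Q3 − Q1 = 7.19 − 5.65 = 1.54.
Lower fence = Q1 − 1.5·IQR = 5.65 − 2.31 = 3.34.
Upper fence = Q3 + 1.5·IQR = 7.19 + 2.31 = 9.50.
9.77 > 9.50 → outlier.
10.33 > 9.50 → outlier.
All remaining values lie within [3.34, 9.50].

9.77, 10.33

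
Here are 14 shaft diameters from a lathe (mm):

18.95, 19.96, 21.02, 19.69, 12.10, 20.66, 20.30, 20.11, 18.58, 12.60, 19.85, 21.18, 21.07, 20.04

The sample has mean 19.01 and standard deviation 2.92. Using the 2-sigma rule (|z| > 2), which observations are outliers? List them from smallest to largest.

12.10, 12.60

Cutoffs at x̄ ± 2s: 19.01 ± 2·2.92 = [13.17, 24.85].
12.10: z = -2.37, |z| > 2 → outlier.
12.60: z = -2.20, |z| > 2 → outlier.
Every other value lies within [13.17, 24.85].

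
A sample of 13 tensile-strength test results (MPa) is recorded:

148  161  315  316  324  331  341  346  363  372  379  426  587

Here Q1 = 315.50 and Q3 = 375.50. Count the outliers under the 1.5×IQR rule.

IQR = 60.00; fences at 315.50 − 90.00 = 225.50 and 375.50 + 90.00 = 465.50.
Outside the cutoffs: 148, 161, 587.

3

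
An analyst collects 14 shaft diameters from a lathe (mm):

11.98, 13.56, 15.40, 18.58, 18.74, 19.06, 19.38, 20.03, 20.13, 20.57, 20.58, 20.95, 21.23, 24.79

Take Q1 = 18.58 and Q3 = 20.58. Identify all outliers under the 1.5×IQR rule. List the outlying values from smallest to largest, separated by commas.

11.98, 13.56, 15.40, 24.79

IQR = Q3 − Q1 = 20.58 − 18.58 = 2.00.
Lower fence = Q1 − 1.5·IQR = 18.58 − 3.00 = 15.58.
Upper fence = Q3 + 1.5·IQR = 20.58 + 3.00 = 23.58.
11.98 < 15.58 → outlier.
13.56 < 15.58 → outlier.
15.40 < 15.58 → outlier.
24.79 > 23.58 → outlier.
All remaining values lie within [15.58, 23.58].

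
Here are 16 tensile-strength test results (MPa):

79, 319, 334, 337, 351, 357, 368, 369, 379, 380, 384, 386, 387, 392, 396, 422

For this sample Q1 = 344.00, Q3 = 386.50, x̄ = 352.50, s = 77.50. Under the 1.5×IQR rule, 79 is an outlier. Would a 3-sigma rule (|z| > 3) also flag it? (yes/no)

z = (79 − 352.50) / 77.50 = -3.53.
|z| = 3.53 > 3.

yes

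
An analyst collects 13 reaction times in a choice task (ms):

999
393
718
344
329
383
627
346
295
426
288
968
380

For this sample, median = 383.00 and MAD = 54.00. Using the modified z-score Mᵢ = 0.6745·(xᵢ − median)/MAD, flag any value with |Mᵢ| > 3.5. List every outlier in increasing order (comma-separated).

|Mᵢ| > 3.5 ⇔ |xᵢ − 383.00| > 3.5·54.00/0.6745 = 280.21.
So outliers lie outside [102.79, 663.21].
718: M = 4.18 → outlier.
968: M = 7.31 → outlier.
999: M = 7.69 → outlier.

718, 968, 999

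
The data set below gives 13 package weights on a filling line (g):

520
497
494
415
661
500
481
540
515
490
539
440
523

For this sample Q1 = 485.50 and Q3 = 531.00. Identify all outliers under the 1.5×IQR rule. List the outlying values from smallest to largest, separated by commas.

415, 661

IQR = Q3 − Q1 = 531.00 − 485.50 = 45.50.
Lower fence = Q1 − 1.5·IQR = 485.50 − 68.25 = 417.25.
Upper fence = Q3 + 1.5·IQR = 531.00 + 68.25 = 599.25.
415 < 417.25 → outlier.
661 > 599.25 → outlier.
All remaining values lie within [417.25, 599.25].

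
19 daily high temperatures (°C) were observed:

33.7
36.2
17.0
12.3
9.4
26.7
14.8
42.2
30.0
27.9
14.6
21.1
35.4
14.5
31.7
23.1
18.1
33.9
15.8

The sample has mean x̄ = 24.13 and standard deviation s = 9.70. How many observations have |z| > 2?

Cutoffs: x̄ ± 2s = [4.73, 43.53].
Every value lies within the cutoffs.

0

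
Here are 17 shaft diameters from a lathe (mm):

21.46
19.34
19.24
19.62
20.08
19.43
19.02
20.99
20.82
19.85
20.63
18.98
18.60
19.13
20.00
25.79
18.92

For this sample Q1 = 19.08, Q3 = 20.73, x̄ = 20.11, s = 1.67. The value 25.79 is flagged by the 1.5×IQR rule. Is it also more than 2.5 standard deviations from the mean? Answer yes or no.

yes

z = (25.79 − 20.11) / 1.67 = 3.40.
|z| = 3.40 > 2.5.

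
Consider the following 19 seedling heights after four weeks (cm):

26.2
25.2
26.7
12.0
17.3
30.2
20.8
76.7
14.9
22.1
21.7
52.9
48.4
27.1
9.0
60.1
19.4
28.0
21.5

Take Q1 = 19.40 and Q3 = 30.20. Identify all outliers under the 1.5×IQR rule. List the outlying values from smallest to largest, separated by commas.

IQR = Q3 − Q1 = 30.20 − 19.40 = 10.80.
Lower fence = Q1 − 1.5·IQR = 19.40 − 16.20 = 3.20.
Upper fence = Q3 + 1.5·IQR = 30.20 + 16.20 = 46.40.
48.4 > 46.40 → outlier.
52.9 > 46.40 → outlier.
60.1 > 46.40 → outlier.
76.7 > 46.40 → outlier.
All remaining values lie within [3.20, 46.40].

48.4, 52.9, 60.1, 76.7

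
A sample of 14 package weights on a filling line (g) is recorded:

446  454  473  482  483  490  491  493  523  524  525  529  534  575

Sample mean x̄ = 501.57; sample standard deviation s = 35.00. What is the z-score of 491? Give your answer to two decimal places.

z = (491 − 501.57) / 35.00 = -0.30.

-0.30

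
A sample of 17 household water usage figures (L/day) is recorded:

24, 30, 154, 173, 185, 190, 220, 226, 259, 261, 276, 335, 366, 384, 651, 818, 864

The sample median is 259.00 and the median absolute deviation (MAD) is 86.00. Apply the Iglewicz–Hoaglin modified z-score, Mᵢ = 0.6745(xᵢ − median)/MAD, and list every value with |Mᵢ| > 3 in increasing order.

|Mᵢ| > 3 ⇔ |xᵢ − 259.00| > 3·86.00/0.6745 = 382.51.
So outliers lie outside [-123.51, 641.51].
651: M = 3.07 → outlier.
818: M = 4.38 → outlier.
864: M = 4.75 → outlier.

651, 818, 864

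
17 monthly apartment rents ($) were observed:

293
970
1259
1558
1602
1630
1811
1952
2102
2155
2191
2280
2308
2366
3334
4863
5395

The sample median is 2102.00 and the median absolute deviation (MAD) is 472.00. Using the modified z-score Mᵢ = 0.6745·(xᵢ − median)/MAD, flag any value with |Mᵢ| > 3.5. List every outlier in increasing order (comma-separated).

4863, 5395

|Mᵢ| > 3.5 ⇔ |xᵢ − 2102.00| > 3.5·472.00/0.6745 = 2449.22.
So outliers lie outside [-347.22, 4551.22].
4863: M = 3.95 → outlier.
5395: M = 4.71 → outlier.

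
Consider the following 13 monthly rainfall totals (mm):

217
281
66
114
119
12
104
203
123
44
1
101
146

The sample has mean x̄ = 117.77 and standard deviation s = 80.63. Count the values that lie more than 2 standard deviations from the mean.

Cutoffs: x̄ ± 2s = [-43.49, 279.03].
Outside the cutoffs: 281.

1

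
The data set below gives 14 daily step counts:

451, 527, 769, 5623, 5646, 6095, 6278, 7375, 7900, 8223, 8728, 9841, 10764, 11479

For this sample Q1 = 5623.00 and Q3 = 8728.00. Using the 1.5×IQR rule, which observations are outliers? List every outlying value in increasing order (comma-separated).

451, 527, 769

IQR = Q3 − Q1 = 8728.00 − 5623.00 = 3105.00.
Lower fence = Q1 − 1.5·IQR = 5623.00 − 4657.50 = 965.50.
Upper fence = Q3 + 1.5·IQR = 8728.00 + 4657.50 = 13385.50.
451 < 965.50 → outlier.
527 < 965.50 → outlier.
769 < 965.50 → outlier.
All remaining values lie within [965.50, 13385.50].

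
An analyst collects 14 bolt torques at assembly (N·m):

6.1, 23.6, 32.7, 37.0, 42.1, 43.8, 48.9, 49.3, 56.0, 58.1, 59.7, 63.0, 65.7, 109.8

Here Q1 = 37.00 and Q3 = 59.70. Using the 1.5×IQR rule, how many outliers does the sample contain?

IQR = 22.70; fences at 37.00 − 34.05 = 2.95 and 59.70 + 34.05 = 93.75.
Outside the cutoffs: 109.8.

1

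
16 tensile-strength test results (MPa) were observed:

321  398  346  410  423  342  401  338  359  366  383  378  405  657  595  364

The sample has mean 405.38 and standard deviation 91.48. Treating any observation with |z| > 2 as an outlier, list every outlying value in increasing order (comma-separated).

595, 657

Cutoffs at x̄ ± 2s: 405.38 ± 2·91.48 = [222.42, 588.34].
595: z = 2.07, |z| > 2 → outlier.
657: z = 2.75, |z| > 2 → outlier.
Every other value lies within [222.42, 588.34].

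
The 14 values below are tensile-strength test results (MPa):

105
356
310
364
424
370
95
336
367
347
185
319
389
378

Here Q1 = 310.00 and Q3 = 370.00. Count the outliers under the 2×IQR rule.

IQR = 60.00; fences at 310.00 − 120.00 = 190.00 and 370.00 + 120.00 = 490.00.
Outside the cutoffs: 95, 105, 185.

3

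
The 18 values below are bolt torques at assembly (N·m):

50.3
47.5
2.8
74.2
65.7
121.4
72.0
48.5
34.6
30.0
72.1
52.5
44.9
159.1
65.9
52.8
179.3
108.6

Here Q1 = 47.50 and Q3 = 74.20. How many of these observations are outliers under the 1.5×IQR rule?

IQR = 26.70; fences at 47.50 − 40.05 = 7.45 and 74.20 + 40.05 = 114.25.
Outside the cutoffs: 2.8, 121.4, 159.1, 179.3.

4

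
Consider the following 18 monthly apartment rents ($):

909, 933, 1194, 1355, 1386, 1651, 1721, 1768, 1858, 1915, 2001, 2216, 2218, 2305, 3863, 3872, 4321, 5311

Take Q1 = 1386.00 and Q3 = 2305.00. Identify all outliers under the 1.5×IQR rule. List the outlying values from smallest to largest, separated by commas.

IQR = Q3 − Q1 = 2305.00 − 1386.00 = 919.00.
Lower fence = Q1 − 1.5·IQR = 1386.00 − 1378.50 = 7.50.
Upper fence = Q3 + 1.5·IQR = 2305.00 + 1378.50 = 3683.50.
3863 > 3683.50 → outlier.
3872 > 3683.50 → outlier.
4321 > 3683.50 → outlier.
5311 > 3683.50 → outlier.
All remaining values lie within [7.50, 3683.50].

3863, 3872, 4321, 5311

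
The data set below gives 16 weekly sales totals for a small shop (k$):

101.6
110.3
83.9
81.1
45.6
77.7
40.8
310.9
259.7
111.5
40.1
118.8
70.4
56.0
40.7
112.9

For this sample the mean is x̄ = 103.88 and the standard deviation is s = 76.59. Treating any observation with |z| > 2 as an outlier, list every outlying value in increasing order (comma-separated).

Cutoffs at x̄ ± 2s: 103.88 ± 2·76.59 = [-49.30, 257.06].
259.7: z = 2.03, |z| > 2 → outlier.
310.9: z = 2.70, |z| > 2 → outlier.
Every other value lies within [-49.30, 257.06].

259.7, 310.9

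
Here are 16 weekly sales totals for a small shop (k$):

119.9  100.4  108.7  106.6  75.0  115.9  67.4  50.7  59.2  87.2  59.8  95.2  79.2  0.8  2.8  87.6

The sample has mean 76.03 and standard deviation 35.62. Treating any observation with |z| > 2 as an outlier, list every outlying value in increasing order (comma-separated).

Cutoffs at x̄ ± 2s: 76.03 ± 2·35.62 = [4.79, 147.27].
0.8: z = -2.11, |z| > 2 → outlier.
2.8: z = -2.06, |z| > 2 → outlier.
Every other value lies within [4.79, 147.27].

0.8, 2.8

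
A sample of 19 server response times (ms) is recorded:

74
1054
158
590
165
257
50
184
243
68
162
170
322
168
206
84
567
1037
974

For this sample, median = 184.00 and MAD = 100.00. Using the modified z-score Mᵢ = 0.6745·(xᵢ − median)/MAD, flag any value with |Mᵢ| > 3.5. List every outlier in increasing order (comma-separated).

|Mᵢ| > 3.5 ⇔ |xᵢ − 184.00| > 3.5·100.00/0.6745 = 518.90.
So outliers lie outside [-334.90, 702.90].
974: M = 5.33 → outlier.
1037: M = 5.75 → outlier.
1054: M = 5.87 → outlier.

974, 1037, 1054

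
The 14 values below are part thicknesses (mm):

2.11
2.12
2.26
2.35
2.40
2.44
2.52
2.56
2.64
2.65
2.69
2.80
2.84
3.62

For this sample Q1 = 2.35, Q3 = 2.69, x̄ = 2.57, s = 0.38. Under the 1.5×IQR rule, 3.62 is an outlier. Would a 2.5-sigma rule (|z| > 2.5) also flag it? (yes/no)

z = (3.62 − 2.57) / 0.38 = 2.76.
|z| = 2.76 > 2.5.

yes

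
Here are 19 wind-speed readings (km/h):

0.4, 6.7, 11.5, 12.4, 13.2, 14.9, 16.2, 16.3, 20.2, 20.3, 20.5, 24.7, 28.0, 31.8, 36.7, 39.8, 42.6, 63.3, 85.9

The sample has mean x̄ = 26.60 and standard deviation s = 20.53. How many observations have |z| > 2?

Cutoffs: x̄ ± 2s = [-14.46, 67.66].
Outside the cutoffs: 85.9.

1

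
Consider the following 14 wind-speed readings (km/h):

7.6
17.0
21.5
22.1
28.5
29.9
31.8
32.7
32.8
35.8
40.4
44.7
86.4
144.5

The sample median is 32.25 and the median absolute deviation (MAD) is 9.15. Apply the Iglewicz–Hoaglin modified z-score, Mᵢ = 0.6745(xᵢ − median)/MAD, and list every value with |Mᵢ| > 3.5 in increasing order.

86.4, 144.5

|Mᵢ| > 3.5 ⇔ |xᵢ − 32.25| > 3.5·9.15/0.6745 = 47.48.
So outliers lie outside [-15.23, 79.73].
86.4: M = 3.99 → outlier.
144.5: M = 8.27 → outlier.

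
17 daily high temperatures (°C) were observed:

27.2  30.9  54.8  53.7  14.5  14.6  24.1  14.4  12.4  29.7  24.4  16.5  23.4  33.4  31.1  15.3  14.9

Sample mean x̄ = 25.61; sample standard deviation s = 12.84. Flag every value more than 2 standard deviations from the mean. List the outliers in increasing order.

53.7, 54.8

Cutoffs at x̄ ± 2s: 25.61 ± 2·12.84 = [-0.07, 51.29].
53.7: z = 2.19, |z| > 2 → outlier.
54.8: z = 2.27, |z| > 2 → outlier.
Every other value lies within [-0.07, 51.29].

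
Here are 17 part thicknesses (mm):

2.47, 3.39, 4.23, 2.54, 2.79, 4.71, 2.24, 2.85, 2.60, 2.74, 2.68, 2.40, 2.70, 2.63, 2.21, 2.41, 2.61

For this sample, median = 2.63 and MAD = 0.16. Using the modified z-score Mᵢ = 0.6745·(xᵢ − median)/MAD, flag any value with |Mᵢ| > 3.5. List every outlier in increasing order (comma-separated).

|Mᵢ| > 3.5 ⇔ |xᵢ − 2.63| > 3.5·0.16/0.6745 = 0.83.
So outliers lie outside [1.80, 3.46].
4.23: M = 6.75 → outlier.
4.71: M = 8.77 → outlier.

4.23, 4.71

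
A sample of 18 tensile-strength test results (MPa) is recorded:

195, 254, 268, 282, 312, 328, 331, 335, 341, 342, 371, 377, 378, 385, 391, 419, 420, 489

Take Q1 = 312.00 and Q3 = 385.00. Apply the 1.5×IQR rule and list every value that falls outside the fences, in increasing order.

195

IQR = Q3 − Q1 = 385.00 − 312.00 = 73.00.
Lower fence = Q1 − 1.5·IQR = 312.00 − 109.50 = 202.50.
Upper fence = Q3 + 1.5·IQR = 385.00 + 109.50 = 494.50.
195 < 202.50 → outlier.
All remaining values lie within [202.50, 494.50].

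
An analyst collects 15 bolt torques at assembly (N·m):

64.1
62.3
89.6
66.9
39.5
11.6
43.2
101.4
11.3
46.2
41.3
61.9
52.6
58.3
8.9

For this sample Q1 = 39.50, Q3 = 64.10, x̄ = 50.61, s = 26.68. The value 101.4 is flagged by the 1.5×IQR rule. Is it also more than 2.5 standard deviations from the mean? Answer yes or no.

z = (101.4 − 50.61) / 26.68 = 1.90.
|z| = 1.90 ≤ 2.5.

no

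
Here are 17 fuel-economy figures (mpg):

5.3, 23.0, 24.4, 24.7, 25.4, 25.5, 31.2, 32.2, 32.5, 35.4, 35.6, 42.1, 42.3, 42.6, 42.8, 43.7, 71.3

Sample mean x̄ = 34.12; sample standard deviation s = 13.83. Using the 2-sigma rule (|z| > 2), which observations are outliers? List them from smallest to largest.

5.3, 71.3

Cutoffs at x̄ ± 2s: 34.12 ± 2·13.83 = [6.46, 61.78].
5.3: z = -2.08, |z| > 2 → outlier.
71.3: z = 2.69, |z| > 2 → outlier.
Every other value lies within [6.46, 61.78].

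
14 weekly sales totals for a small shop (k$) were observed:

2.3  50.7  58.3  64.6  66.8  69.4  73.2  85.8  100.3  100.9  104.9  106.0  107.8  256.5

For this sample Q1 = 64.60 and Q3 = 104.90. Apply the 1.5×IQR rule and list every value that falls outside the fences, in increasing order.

2.3, 256.5

IQR = Q3 − Q1 = 104.90 − 64.60 = 40.30.
Lower fence = Q1 − 1.5·IQR = 64.60 − 60.45 = 4.15.
Upper fence = Q3 + 1.5·IQR = 104.90 + 60.45 = 165.35.
2.3 < 4.15 → outlier.
256.5 > 165.35 → outlier.
All remaining values lie within [4.15, 165.35].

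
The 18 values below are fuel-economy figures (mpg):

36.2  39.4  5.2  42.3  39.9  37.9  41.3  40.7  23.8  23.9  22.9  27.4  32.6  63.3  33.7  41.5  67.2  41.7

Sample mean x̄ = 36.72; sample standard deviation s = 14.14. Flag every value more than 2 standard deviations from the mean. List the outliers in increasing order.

Cutoffs at x̄ ± 2s: 36.72 ± 2·14.14 = [8.44, 65.00].
5.2: z = -2.23, |z| > 2 → outlier.
67.2: z = 2.16, |z| > 2 → outlier.
Every other value lies within [8.44, 65.00].

5.2, 67.2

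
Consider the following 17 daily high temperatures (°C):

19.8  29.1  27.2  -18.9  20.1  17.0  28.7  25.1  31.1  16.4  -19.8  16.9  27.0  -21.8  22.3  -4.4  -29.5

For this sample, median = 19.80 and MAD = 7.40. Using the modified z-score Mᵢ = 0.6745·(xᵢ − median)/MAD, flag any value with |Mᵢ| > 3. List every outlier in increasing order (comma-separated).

-29.5, -21.8, -19.8, -18.9

|Mᵢ| > 3 ⇔ |xᵢ − 19.80| > 3·7.40/0.6745 = 32.91.
So outliers lie outside [-13.11, 52.71].
-29.5: M = -4.49 → outlier.
-21.8: M = -3.79 → outlier.
-19.8: M = -3.61 → outlier.
-18.9: M = -3.53 → outlier.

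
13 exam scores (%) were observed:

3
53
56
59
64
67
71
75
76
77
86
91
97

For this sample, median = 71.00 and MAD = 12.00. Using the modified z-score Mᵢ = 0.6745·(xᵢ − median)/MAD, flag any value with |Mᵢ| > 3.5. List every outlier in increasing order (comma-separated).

3

|Mᵢ| > 3.5 ⇔ |xᵢ − 71.00| > 3.5·12.00/0.6745 = 62.27.
So outliers lie outside [8.73, 133.27].
3: M = -3.82 → outlier.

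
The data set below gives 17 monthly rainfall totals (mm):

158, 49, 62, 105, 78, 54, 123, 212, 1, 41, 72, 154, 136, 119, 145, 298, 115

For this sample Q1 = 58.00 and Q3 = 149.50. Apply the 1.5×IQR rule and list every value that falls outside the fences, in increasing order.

298

IQR = Q3 − Q1 = 149.50 − 58.00 = 91.50.
Lower fence = Q1 − 1.5·IQR = 58.00 − 137.25 = -79.25.
Upper fence = Q3 + 1.5·IQR = 149.50 + 137.25 = 286.75.
298 > 286.75 → outlier.
All remaining values lie within [-79.25, 286.75].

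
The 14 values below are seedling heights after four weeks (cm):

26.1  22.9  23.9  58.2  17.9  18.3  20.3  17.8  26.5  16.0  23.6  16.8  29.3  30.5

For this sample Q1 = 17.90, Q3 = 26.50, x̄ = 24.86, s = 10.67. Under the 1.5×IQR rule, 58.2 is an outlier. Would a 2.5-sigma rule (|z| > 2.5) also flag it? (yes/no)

yes

z = (58.2 − 24.86) / 10.67 = 3.12.
|z| = 3.12 > 2.5.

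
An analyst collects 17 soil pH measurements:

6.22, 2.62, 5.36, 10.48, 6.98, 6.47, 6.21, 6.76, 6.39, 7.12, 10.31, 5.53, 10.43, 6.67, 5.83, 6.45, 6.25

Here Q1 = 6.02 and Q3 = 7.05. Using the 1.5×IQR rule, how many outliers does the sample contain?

IQR = 1.03; fences at 6.02 − 1.545 = 4.475 and 7.05 + 1.545 = 8.595.
Outside the cutoffs: 2.62, 10.31, 10.43, 10.48.

4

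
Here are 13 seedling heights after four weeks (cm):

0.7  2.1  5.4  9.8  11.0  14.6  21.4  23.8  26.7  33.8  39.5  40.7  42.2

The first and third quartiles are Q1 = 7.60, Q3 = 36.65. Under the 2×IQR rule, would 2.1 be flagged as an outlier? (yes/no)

IQR = Q3 − Q1 = 36.65 − 7.60 = 29.05.
Lower fence = Q1 − 2·IQR = 7.60 − 58.10 = -50.50.
Upper fence = Q3 + 2·IQR = 36.65 + 58.10 = 94.75.
2.1 lies within [-50.50, 94.75].

no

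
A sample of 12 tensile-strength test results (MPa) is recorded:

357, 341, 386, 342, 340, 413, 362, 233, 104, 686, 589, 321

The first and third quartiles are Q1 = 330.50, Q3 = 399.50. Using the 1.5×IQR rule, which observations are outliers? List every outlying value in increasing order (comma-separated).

IQR = Q3 − Q1 = 399.50 − 330.50 = 69.00.
Lower fence = Q1 − 1.5·IQR = 330.50 − 103.50 = 227.00.
Upper fence = Q3 + 1.5·IQR = 399.50 + 103.50 = 503.00.
104 < 227.00 → outlier.
589 > 503.00 → outlier.
686 > 503.00 → outlier.
All remaining values lie within [227.00, 503.00].

104, 589, 686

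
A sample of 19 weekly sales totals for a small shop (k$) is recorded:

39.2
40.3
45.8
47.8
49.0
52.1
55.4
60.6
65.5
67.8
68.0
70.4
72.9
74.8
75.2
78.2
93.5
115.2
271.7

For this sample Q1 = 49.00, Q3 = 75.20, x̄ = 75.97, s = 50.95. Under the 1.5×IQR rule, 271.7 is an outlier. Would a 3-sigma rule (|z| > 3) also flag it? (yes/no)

z = (271.7 − 75.97) / 50.95 = 3.84.
|z| = 3.84 > 3.

yes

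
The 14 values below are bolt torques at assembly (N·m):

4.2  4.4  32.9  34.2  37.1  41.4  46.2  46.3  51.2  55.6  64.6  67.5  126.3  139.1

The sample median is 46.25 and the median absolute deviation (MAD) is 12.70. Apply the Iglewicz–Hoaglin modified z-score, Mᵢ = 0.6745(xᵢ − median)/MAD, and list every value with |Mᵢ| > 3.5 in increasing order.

126.3, 139.1

|Mᵢ| > 3.5 ⇔ |xᵢ − 46.25| > 3.5·12.70/0.6745 = 65.90.
So outliers lie outside [-19.65, 112.15].
126.3: M = 4.25 → outlier.
139.1: M = 4.93 → outlier.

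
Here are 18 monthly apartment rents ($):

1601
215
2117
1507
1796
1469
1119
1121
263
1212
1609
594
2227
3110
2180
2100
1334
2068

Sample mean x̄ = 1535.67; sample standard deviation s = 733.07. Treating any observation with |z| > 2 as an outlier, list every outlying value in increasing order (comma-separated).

3110

Cutoffs at x̄ ± 2s: 1535.67 ± 2·733.07 = [69.53, 3001.81].
3110: z = 2.15, |z| > 2 → outlier.
Every other value lies within [69.53, 3001.81].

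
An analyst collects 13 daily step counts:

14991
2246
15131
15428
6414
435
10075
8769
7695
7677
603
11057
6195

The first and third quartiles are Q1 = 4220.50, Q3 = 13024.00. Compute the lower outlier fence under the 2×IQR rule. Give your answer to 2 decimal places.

-13386.50

IQR = Q3 − Q1 = 13024.00 − 4220.50 = 8803.50.
Lower fence = Q1 − 2·IQR = 4220.50 − 17607.00 = -13386.50.
Upper fence = Q3 + 2·IQR = 13024.00 + 17607.00 = 30631.00.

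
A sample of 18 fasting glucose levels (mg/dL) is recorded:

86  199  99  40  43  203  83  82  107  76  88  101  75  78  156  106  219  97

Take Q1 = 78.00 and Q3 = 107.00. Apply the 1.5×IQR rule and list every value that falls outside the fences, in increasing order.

IQR = Q3 − Q1 = 107.00 − 78.00 = 29.00.
Lower fence = Q1 − 1.5·IQR = 78.00 − 43.50 = 34.50.
Upper fence = Q3 + 1.5·IQR = 107.00 + 43.50 = 150.50.
156 > 150.50 → outlier.
199 > 150.50 → outlier.
203 > 150.50 → outlier.
219 > 150.50 → outlier.
All remaining values lie within [34.50, 150.50].

156, 199, 203, 219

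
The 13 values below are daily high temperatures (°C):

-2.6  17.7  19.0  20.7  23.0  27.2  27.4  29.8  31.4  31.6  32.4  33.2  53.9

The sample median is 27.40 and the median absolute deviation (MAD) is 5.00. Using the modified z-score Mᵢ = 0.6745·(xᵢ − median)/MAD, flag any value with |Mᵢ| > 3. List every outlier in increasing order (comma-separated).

|Mᵢ| > 3 ⇔ |xᵢ − 27.40| > 3·5.00/0.6745 = 22.24.
So outliers lie outside [5.16, 49.64].
-2.6: M = -4.05 → outlier.
53.9: M = 3.57 → outlier.

-2.6, 53.9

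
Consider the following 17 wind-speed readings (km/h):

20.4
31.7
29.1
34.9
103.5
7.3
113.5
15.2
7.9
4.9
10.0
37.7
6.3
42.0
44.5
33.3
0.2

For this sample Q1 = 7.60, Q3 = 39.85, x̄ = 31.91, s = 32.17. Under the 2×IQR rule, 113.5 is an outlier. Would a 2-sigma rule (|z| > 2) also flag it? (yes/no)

yes

z = (113.5 − 31.91) / 32.17 = 2.54.
|z| = 2.54 > 2.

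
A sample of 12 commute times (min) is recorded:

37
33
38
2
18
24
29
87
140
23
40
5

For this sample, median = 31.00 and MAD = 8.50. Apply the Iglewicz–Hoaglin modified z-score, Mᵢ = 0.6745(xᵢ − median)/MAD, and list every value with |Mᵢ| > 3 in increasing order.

|Mᵢ| > 3 ⇔ |xᵢ − 31.00| > 3·8.50/0.6745 = 37.81.
So outliers lie outside [-6.81, 68.81].
87: M = 4.44 → outlier.
140: M = 8.65 → outlier.

87, 140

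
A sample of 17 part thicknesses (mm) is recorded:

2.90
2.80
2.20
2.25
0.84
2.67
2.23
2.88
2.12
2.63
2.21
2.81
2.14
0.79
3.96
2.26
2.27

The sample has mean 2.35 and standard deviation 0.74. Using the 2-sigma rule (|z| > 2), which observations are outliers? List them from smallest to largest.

Cutoffs at x̄ ± 2s: 2.35 ± 2·0.74 = [0.87, 3.83].
0.79: z = -2.11, |z| > 2 → outlier.
0.84: z = -2.04, |z| > 2 → outlier.
3.96: z = 2.18, |z| > 2 → outlier.
Every other value lies within [0.87, 3.83].

0.79, 0.84, 3.96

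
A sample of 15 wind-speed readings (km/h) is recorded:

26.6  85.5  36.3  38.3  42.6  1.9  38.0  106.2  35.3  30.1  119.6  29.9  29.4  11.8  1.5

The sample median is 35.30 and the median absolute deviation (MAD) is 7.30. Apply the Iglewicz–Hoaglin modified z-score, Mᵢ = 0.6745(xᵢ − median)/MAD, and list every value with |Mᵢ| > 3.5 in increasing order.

|Mᵢ| > 3.5 ⇔ |xᵢ − 35.30| > 3.5·7.30/0.6745 = 37.88.
So outliers lie outside [-2.58, 73.18].
85.5: M = 4.64 → outlier.
106.2: M = 6.55 → outlier.
119.6: M = 7.79 → outlier.

85.5, 106.2, 119.6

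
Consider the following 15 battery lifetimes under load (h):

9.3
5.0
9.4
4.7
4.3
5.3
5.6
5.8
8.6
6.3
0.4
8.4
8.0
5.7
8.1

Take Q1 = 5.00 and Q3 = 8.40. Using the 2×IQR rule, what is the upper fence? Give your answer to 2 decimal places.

IQR = Q3 − Q1 = 8.40 − 5.00 = 3.40.
Lower fence = Q1 − 2·IQR = 5.00 − 6.80 = -1.80.
Upper fence = Q3 + 2·IQR = 8.40 + 6.80 = 15.20.

15.20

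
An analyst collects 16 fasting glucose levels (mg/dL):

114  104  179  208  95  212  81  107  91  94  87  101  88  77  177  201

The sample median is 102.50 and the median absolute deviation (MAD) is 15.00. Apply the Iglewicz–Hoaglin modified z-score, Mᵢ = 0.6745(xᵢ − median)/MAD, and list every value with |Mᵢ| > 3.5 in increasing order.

201, 208, 212

|Mᵢ| > 3.5 ⇔ |xᵢ − 102.50| > 3.5·15.00/0.6745 = 77.84.
So outliers lie outside [24.66, 180.34].
201: M = 4.43 → outlier.
208: M = 4.74 → outlier.
212: M = 4.92 → outlier.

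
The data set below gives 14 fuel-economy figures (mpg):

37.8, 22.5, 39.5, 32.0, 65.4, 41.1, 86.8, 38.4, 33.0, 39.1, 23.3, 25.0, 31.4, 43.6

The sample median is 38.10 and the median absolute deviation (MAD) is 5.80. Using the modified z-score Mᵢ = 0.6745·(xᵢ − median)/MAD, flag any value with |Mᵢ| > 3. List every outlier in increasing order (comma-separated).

65.4, 86.8

|Mᵢ| > 3 ⇔ |xᵢ − 38.10| > 3·5.80/0.6745 = 25.80.
So outliers lie outside [12.30, 63.90].
65.4: M = 3.17 → outlier.
86.8: M = 5.66 → outlier.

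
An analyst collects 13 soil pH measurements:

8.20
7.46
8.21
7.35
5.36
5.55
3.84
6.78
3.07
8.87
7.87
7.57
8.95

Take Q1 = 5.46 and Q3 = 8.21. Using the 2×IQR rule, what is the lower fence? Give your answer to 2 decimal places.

-0.04

IQR = Q3 − Q1 = 8.21 − 5.46 = 2.75.
Lower fence = Q1 − 2·IQR = 5.46 − 5.50 = -0.04.
Upper fence = Q3 + 2·IQR = 8.21 + 5.50 = 13.71.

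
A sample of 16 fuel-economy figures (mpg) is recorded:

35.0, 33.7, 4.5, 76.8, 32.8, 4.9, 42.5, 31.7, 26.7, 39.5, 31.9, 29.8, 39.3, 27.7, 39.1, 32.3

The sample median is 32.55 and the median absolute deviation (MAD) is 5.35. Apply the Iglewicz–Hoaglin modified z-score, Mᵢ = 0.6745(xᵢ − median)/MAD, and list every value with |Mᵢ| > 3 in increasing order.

|Mᵢ| > 3 ⇔ |xᵢ − 32.55| > 3·5.35/0.6745 = 23.80.
So outliers lie outside [8.75, 56.35].
4.5: M = -3.54 → outlier.
4.9: M = -3.49 → outlier.
76.8: M = 5.58 → outlier.

4.5, 4.9, 76.8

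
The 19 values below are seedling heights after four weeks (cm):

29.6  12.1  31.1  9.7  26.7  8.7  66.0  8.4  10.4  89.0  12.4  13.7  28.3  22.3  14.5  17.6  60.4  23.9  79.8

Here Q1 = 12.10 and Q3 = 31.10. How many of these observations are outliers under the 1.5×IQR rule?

4

IQR = 19.00; fences at 12.10 − 28.50 = -16.40 and 31.10 + 28.50 = 59.60.
Outside the cutoffs: 60.4, 66.0, 79.8, 89.0.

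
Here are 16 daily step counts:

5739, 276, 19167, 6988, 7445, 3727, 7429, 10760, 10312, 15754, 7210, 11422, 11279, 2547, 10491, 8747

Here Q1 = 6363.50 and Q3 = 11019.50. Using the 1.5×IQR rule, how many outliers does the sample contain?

1

IQR = 4656.00; fences at 6363.50 − 6984.00 = -620.50 and 11019.50 + 6984.00 = 18003.50.
Outside the cutoffs: 19167.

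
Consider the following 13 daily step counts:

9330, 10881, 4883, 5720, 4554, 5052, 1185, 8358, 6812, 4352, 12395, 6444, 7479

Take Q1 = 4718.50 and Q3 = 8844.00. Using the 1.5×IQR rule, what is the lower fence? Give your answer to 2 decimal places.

-1469.75

IQR = Q3 − Q1 = 8844.00 − 4718.50 = 4125.50.
Lower fence = Q1 − 1.5·IQR = 4718.50 − 6188.25 = -1469.75.
Upper fence = Q3 + 1.5·IQR = 8844.00 + 6188.25 = 15032.25.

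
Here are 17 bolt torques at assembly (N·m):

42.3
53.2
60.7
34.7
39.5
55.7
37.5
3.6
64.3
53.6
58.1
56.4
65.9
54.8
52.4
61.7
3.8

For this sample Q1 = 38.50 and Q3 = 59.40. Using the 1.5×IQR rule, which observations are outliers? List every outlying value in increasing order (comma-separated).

IQR = Q3 − Q1 = 59.40 − 38.50 = 20.90.
Lower fence = Q1 − 1.5·IQR = 38.50 − 31.35 = 7.15.
Upper fence = Q3 + 1.5·IQR = 59.40 + 31.35 = 90.75.
3.6 < 7.15 → outlier.
3.8 < 7.15 → outlier.
All remaining values lie within [7.15, 90.75].

3.6, 3.8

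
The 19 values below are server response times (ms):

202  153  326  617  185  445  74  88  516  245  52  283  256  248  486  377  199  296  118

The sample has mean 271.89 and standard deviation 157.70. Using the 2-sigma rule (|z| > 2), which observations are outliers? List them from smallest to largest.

617

Cutoffs at x̄ ± 2s: 271.89 ± 2·157.70 = [-43.51, 587.29].
617: z = 2.19, |z| > 2 → outlier.
Every other value lies within [-43.51, 587.29].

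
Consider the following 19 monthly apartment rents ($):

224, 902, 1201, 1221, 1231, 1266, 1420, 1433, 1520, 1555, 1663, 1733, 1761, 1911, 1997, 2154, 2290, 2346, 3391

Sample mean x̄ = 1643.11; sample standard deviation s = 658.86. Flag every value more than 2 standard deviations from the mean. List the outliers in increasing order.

Cutoffs at x̄ ± 2s: 1643.11 ± 2·658.86 = [325.39, 2960.83].
224: z = -2.15, |z| > 2 → outlier.
3391: z = 2.65, |z| > 2 → outlier.
Every other value lies within [325.39, 2960.83].

224, 3391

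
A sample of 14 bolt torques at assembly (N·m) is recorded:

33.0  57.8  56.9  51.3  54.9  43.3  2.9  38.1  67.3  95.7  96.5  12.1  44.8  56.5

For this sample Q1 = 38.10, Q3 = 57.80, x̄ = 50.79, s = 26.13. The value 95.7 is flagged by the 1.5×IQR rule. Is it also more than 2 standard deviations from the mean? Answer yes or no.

no

z = (95.7 − 50.79) / 26.13 = 1.72.
|z| = 1.72 ≤ 2.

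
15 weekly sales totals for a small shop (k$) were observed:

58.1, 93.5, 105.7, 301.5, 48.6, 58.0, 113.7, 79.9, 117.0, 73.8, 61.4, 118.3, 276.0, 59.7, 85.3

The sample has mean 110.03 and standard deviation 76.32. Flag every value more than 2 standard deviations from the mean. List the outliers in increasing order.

Cutoffs at x̄ ± 2s: 110.03 ± 2·76.32 = [-42.61, 262.67].
276.0: z = 2.17, |z| > 2 → outlier.
301.5: z = 2.51, |z| > 2 → outlier.
Every other value lies within [-42.61, 262.67].

276.0, 301.5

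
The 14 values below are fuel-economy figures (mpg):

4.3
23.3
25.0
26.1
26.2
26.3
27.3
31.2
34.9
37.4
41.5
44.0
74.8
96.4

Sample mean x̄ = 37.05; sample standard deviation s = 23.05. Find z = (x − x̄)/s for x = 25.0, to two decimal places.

z = (25.0 − 37.05) / 23.05 = -0.52.

-0.52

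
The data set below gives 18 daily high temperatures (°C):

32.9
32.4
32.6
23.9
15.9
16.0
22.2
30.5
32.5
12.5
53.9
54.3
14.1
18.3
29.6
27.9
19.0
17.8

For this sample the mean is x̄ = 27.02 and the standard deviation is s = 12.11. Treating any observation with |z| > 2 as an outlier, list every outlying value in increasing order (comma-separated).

Cutoffs at x̄ ± 2s: 27.02 ± 2·12.11 = [2.80, 51.24].
53.9: z = 2.22, |z| > 2 → outlier.
54.3: z = 2.25, |z| > 2 → outlier.
Every other value lies within [2.80, 51.24].

53.9, 54.3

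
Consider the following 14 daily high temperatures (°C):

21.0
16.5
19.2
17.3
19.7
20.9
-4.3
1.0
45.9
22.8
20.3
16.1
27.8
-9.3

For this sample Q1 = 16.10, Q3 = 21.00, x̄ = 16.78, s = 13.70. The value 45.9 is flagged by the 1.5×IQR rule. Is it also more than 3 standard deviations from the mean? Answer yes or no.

no

z = (45.9 − 16.78) / 13.70 = 2.13.
|z| = 2.13 ≤ 3.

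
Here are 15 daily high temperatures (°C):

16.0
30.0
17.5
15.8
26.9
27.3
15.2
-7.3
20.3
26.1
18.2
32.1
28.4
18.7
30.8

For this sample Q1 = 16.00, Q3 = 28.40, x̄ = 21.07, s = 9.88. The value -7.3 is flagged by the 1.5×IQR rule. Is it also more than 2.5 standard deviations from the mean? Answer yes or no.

z = (-7.3 − 21.07) / 9.88 = -2.87.
|z| = 2.87 > 2.5.

yes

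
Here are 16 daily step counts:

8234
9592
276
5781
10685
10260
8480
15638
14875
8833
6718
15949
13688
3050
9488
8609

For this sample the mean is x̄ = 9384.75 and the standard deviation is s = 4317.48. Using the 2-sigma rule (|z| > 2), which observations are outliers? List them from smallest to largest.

Cutoffs at x̄ ± 2s: 9384.75 ± 2·4317.48 = [749.79, 18019.71].
276: z = -2.11, |z| > 2 → outlier.
Every other value lies within [749.79, 18019.71].

276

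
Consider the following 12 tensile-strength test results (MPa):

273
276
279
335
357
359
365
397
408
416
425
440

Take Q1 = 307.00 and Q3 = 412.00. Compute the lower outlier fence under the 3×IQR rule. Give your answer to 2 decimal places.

-8.00

IQR = Q3 − Q1 = 412.00 − 307.00 = 105.00.
Lower fence = Q1 − 3·IQR = 307.00 − 315.00 = -8.00.
Upper fence = Q3 + 3·IQR = 412.00 + 315.00 = 727.00.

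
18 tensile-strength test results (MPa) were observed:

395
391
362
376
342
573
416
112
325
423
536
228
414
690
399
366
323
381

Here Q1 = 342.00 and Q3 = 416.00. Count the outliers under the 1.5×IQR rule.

IQR = 74.00; fences at 342.00 − 111.00 = 231.00 and 416.00 + 111.00 = 527.00.
Outside the cutoffs: 112, 228, 536, 573, 690.

5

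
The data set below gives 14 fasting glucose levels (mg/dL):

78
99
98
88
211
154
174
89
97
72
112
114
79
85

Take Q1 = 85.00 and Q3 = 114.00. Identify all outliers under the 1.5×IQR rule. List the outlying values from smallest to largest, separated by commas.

IQR = Q3 − Q1 = 114.00 − 85.00 = 29.00.
Lower fence = Q1 − 1.5·IQR = 85.00 − 43.50 = 41.50.
Upper fence = Q3 + 1.5·IQR = 114.00 + 43.50 = 157.50.
174 > 157.50 → outlier.
211 > 157.50 → outlier.
All remaining values lie within [41.50, 157.50].

174, 211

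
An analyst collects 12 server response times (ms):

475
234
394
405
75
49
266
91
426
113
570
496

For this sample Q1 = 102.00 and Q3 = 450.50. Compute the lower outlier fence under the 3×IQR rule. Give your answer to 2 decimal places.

-943.50

IQR = Q3 − Q1 = 450.50 − 102.00 = 348.50.
Lower fence = Q1 − 3·IQR = 102.00 − 1045.50 = -943.50.
Upper fence = Q3 + 3·IQR = 450.50 + 1045.50 = 1496.00.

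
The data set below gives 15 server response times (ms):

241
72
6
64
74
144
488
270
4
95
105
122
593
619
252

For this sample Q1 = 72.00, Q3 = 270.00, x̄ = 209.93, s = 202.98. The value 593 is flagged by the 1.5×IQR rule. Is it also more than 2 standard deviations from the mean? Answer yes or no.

no

z = (593 − 209.93) / 202.98 = 1.89.
|z| = 1.89 ≤ 2.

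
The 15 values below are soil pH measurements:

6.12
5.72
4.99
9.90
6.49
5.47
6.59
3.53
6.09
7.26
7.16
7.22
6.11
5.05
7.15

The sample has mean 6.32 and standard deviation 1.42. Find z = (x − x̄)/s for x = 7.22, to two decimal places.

z = (7.22 − 6.32) / 1.42 = 0.63.

0.63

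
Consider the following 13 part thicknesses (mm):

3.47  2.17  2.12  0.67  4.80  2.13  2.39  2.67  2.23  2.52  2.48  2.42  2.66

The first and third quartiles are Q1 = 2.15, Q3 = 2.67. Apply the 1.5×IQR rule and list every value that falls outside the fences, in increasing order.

IQR = Q3 − Q1 = 2.67 − 2.15 = 0.52.
Lower fence = Q1 − 1.5·IQR = 2.15 − 0.78 = 1.37.
Upper fence = Q3 + 1.5·IQR = 2.67 + 0.78 = 3.45.
0.67 < 1.37 → outlier.
3.47 > 3.45 → outlier.
4.80 > 3.45 → outlier.
All remaining values lie within [1.37, 3.45].

0.67, 3.47, 4.80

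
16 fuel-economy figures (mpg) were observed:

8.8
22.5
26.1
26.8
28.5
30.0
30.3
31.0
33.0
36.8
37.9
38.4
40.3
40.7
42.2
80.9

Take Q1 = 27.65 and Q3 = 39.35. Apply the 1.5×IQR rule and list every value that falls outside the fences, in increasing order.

8.8, 80.9

IQR = Q3 − Q1 = 39.35 − 27.65 = 11.70.
Lower fence = Q1 − 1.5·IQR = 27.65 − 17.55 = 10.10.
Upper fence = Q3 + 1.5·IQR = 39.35 + 17.55 = 56.90.
8.8 < 10.10 → outlier.
80.9 > 56.90 → outlier.
All remaining values lie within [10.10, 56.90].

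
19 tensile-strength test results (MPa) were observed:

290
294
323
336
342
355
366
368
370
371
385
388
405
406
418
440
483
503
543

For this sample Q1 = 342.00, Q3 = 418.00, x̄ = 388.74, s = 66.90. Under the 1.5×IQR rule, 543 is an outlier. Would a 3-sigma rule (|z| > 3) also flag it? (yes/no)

no

z = (543 − 388.74) / 66.90 = 2.31.
|z| = 2.31 ≤ 3.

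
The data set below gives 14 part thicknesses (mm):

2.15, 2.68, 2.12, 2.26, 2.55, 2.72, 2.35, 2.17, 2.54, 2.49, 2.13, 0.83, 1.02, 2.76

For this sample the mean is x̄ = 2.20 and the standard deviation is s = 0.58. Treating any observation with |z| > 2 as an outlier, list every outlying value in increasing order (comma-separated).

0.83, 1.02

Cutoffs at x̄ ± 2s: 2.20 ± 2·0.58 = [1.04, 3.36].
0.83: z = -2.36, |z| > 2 → outlier.
1.02: z = -2.03, |z| > 2 → outlier.
Every other value lies within [1.04, 3.36].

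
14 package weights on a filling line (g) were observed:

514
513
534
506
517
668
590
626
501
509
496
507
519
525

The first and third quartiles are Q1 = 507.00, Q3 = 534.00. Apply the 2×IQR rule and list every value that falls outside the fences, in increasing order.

590, 626, 668

IQR = Q3 − Q1 = 534.00 − 507.00 = 27.00.
Lower fence = Q1 − 2·IQR = 507.00 − 54.00 = 453.00.
Upper fence = Q3 + 2·IQR = 534.00 + 54.00 = 588.00.
590 > 588.00 → outlier.
626 > 588.00 → outlier.
668 > 588.00 → outlier.
All remaining values lie within [453.00, 588.00].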